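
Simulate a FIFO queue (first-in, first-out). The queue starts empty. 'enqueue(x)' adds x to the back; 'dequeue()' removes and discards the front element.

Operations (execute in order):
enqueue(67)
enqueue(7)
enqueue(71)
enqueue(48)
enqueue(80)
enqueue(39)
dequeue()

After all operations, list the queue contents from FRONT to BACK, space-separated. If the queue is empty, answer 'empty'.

Answer: 7 71 48 80 39

Derivation:
enqueue(67): [67]
enqueue(7): [67, 7]
enqueue(71): [67, 7, 71]
enqueue(48): [67, 7, 71, 48]
enqueue(80): [67, 7, 71, 48, 80]
enqueue(39): [67, 7, 71, 48, 80, 39]
dequeue(): [7, 71, 48, 80, 39]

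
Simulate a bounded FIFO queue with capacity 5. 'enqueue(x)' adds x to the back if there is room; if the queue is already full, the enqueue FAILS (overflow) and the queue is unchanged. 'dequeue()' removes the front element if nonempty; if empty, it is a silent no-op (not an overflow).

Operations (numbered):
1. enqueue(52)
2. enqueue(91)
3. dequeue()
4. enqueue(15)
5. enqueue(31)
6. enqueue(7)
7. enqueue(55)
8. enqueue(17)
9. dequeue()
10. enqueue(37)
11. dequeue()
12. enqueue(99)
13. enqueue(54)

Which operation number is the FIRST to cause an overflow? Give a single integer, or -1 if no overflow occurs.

1. enqueue(52): size=1
2. enqueue(91): size=2
3. dequeue(): size=1
4. enqueue(15): size=2
5. enqueue(31): size=3
6. enqueue(7): size=4
7. enqueue(55): size=5
8. enqueue(17): size=5=cap → OVERFLOW (fail)
9. dequeue(): size=4
10. enqueue(37): size=5
11. dequeue(): size=4
12. enqueue(99): size=5
13. enqueue(54): size=5=cap → OVERFLOW (fail)

Answer: 8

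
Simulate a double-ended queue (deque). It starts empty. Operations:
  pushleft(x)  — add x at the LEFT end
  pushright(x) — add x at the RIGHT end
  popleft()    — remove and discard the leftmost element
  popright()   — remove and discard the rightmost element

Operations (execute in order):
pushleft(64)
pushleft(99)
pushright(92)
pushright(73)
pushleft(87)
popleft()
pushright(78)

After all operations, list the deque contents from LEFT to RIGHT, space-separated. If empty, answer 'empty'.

pushleft(64): [64]
pushleft(99): [99, 64]
pushright(92): [99, 64, 92]
pushright(73): [99, 64, 92, 73]
pushleft(87): [87, 99, 64, 92, 73]
popleft(): [99, 64, 92, 73]
pushright(78): [99, 64, 92, 73, 78]

Answer: 99 64 92 73 78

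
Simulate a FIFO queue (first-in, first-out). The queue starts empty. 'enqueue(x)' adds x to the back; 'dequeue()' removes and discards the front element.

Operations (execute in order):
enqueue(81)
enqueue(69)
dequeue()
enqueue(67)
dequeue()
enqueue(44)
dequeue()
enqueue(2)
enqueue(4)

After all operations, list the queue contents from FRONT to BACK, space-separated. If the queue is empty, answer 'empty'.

Answer: 44 2 4

Derivation:
enqueue(81): [81]
enqueue(69): [81, 69]
dequeue(): [69]
enqueue(67): [69, 67]
dequeue(): [67]
enqueue(44): [67, 44]
dequeue(): [44]
enqueue(2): [44, 2]
enqueue(4): [44, 2, 4]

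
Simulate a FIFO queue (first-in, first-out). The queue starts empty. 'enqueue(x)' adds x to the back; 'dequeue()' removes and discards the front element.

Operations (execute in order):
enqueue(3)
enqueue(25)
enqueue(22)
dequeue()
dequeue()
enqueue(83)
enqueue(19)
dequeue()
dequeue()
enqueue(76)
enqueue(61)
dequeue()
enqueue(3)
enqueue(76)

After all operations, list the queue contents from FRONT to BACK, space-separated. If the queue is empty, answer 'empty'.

enqueue(3): [3]
enqueue(25): [3, 25]
enqueue(22): [3, 25, 22]
dequeue(): [25, 22]
dequeue(): [22]
enqueue(83): [22, 83]
enqueue(19): [22, 83, 19]
dequeue(): [83, 19]
dequeue(): [19]
enqueue(76): [19, 76]
enqueue(61): [19, 76, 61]
dequeue(): [76, 61]
enqueue(3): [76, 61, 3]
enqueue(76): [76, 61, 3, 76]

Answer: 76 61 3 76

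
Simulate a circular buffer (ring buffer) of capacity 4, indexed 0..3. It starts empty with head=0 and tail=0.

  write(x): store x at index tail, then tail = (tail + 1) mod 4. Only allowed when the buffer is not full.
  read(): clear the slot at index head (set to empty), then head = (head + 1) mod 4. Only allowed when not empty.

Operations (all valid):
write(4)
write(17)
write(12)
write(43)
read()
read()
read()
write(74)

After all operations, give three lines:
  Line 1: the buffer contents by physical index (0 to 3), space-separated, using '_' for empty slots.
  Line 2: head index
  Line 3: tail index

write(4): buf=[4 _ _ _], head=0, tail=1, size=1
write(17): buf=[4 17 _ _], head=0, tail=2, size=2
write(12): buf=[4 17 12 _], head=0, tail=3, size=3
write(43): buf=[4 17 12 43], head=0, tail=0, size=4
read(): buf=[_ 17 12 43], head=1, tail=0, size=3
read(): buf=[_ _ 12 43], head=2, tail=0, size=2
read(): buf=[_ _ _ 43], head=3, tail=0, size=1
write(74): buf=[74 _ _ 43], head=3, tail=1, size=2

Answer: 74 _ _ 43
3
1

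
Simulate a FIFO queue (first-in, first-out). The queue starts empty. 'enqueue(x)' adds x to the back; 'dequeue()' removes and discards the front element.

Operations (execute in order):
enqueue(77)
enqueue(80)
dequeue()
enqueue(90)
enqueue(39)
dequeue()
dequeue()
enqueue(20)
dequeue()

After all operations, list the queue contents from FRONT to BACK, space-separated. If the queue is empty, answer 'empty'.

enqueue(77): [77]
enqueue(80): [77, 80]
dequeue(): [80]
enqueue(90): [80, 90]
enqueue(39): [80, 90, 39]
dequeue(): [90, 39]
dequeue(): [39]
enqueue(20): [39, 20]
dequeue(): [20]

Answer: 20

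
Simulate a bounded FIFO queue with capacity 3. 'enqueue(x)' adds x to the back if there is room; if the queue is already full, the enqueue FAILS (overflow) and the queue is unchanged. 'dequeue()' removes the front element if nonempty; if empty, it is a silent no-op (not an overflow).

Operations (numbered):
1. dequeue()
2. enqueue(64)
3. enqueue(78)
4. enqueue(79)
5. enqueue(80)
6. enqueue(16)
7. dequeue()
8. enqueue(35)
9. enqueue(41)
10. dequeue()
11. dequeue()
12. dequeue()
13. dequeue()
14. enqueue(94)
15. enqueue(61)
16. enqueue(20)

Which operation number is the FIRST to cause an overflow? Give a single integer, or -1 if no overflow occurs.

1. dequeue(): empty, no-op, size=0
2. enqueue(64): size=1
3. enqueue(78): size=2
4. enqueue(79): size=3
5. enqueue(80): size=3=cap → OVERFLOW (fail)
6. enqueue(16): size=3=cap → OVERFLOW (fail)
7. dequeue(): size=2
8. enqueue(35): size=3
9. enqueue(41): size=3=cap → OVERFLOW (fail)
10. dequeue(): size=2
11. dequeue(): size=1
12. dequeue(): size=0
13. dequeue(): empty, no-op, size=0
14. enqueue(94): size=1
15. enqueue(61): size=2
16. enqueue(20): size=3

Answer: 5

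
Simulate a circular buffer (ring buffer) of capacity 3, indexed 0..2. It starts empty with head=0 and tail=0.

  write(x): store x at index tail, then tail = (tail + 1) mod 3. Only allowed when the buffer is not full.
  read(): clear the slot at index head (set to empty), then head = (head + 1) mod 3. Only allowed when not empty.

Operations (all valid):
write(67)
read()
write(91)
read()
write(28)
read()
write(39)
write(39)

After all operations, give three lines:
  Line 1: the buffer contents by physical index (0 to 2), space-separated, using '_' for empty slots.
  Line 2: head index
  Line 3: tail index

write(67): buf=[67 _ _], head=0, tail=1, size=1
read(): buf=[_ _ _], head=1, tail=1, size=0
write(91): buf=[_ 91 _], head=1, tail=2, size=1
read(): buf=[_ _ _], head=2, tail=2, size=0
write(28): buf=[_ _ 28], head=2, tail=0, size=1
read(): buf=[_ _ _], head=0, tail=0, size=0
write(39): buf=[39 _ _], head=0, tail=1, size=1
write(39): buf=[39 39 _], head=0, tail=2, size=2

Answer: 39 39 _
0
2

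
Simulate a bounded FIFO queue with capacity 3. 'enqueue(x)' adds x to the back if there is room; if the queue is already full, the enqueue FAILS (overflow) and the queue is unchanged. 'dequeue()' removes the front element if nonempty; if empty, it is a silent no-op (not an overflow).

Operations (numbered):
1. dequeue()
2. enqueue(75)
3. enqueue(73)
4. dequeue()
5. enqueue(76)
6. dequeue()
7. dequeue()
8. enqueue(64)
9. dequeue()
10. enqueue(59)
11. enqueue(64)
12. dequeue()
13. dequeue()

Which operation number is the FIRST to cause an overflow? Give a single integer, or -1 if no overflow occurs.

1. dequeue(): empty, no-op, size=0
2. enqueue(75): size=1
3. enqueue(73): size=2
4. dequeue(): size=1
5. enqueue(76): size=2
6. dequeue(): size=1
7. dequeue(): size=0
8. enqueue(64): size=1
9. dequeue(): size=0
10. enqueue(59): size=1
11. enqueue(64): size=2
12. dequeue(): size=1
13. dequeue(): size=0

Answer: -1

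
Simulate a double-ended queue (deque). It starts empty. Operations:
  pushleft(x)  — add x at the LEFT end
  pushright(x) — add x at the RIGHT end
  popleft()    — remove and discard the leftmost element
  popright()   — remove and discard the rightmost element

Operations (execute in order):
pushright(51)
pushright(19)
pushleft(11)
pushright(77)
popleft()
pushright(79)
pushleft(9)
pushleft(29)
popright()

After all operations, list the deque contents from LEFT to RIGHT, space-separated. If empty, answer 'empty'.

pushright(51): [51]
pushright(19): [51, 19]
pushleft(11): [11, 51, 19]
pushright(77): [11, 51, 19, 77]
popleft(): [51, 19, 77]
pushright(79): [51, 19, 77, 79]
pushleft(9): [9, 51, 19, 77, 79]
pushleft(29): [29, 9, 51, 19, 77, 79]
popright(): [29, 9, 51, 19, 77]

Answer: 29 9 51 19 77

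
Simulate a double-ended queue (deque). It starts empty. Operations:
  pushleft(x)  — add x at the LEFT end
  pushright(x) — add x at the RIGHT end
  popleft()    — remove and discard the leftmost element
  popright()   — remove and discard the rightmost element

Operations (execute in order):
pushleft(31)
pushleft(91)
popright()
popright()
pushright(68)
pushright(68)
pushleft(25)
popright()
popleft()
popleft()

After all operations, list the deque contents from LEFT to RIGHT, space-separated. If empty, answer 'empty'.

Answer: empty

Derivation:
pushleft(31): [31]
pushleft(91): [91, 31]
popright(): [91]
popright(): []
pushright(68): [68]
pushright(68): [68, 68]
pushleft(25): [25, 68, 68]
popright(): [25, 68]
popleft(): [68]
popleft(): []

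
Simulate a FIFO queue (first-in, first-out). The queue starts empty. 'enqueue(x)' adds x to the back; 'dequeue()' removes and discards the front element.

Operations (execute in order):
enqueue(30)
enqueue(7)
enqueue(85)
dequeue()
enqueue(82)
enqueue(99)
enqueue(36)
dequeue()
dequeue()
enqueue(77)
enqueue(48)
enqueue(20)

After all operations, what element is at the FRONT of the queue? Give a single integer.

enqueue(30): queue = [30]
enqueue(7): queue = [30, 7]
enqueue(85): queue = [30, 7, 85]
dequeue(): queue = [7, 85]
enqueue(82): queue = [7, 85, 82]
enqueue(99): queue = [7, 85, 82, 99]
enqueue(36): queue = [7, 85, 82, 99, 36]
dequeue(): queue = [85, 82, 99, 36]
dequeue(): queue = [82, 99, 36]
enqueue(77): queue = [82, 99, 36, 77]
enqueue(48): queue = [82, 99, 36, 77, 48]
enqueue(20): queue = [82, 99, 36, 77, 48, 20]

Answer: 82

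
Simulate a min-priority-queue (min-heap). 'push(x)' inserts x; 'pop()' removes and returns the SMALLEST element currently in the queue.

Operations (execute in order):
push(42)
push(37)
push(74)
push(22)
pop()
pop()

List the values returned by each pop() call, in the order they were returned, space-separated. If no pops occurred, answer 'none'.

push(42): heap contents = [42]
push(37): heap contents = [37, 42]
push(74): heap contents = [37, 42, 74]
push(22): heap contents = [22, 37, 42, 74]
pop() → 22: heap contents = [37, 42, 74]
pop() → 37: heap contents = [42, 74]

Answer: 22 37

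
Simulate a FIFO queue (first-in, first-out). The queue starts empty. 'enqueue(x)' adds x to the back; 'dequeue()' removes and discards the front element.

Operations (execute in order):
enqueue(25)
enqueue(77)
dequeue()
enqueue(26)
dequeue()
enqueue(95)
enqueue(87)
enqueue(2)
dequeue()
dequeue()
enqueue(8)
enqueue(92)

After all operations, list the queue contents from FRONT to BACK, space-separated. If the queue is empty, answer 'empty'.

Answer: 87 2 8 92

Derivation:
enqueue(25): [25]
enqueue(77): [25, 77]
dequeue(): [77]
enqueue(26): [77, 26]
dequeue(): [26]
enqueue(95): [26, 95]
enqueue(87): [26, 95, 87]
enqueue(2): [26, 95, 87, 2]
dequeue(): [95, 87, 2]
dequeue(): [87, 2]
enqueue(8): [87, 2, 8]
enqueue(92): [87, 2, 8, 92]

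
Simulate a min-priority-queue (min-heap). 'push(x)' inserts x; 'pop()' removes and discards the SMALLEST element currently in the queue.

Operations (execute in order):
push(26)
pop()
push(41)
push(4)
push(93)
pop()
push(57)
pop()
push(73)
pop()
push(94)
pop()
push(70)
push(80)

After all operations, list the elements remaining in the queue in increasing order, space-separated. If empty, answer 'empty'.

push(26): heap contents = [26]
pop() → 26: heap contents = []
push(41): heap contents = [41]
push(4): heap contents = [4, 41]
push(93): heap contents = [4, 41, 93]
pop() → 4: heap contents = [41, 93]
push(57): heap contents = [41, 57, 93]
pop() → 41: heap contents = [57, 93]
push(73): heap contents = [57, 73, 93]
pop() → 57: heap contents = [73, 93]
push(94): heap contents = [73, 93, 94]
pop() → 73: heap contents = [93, 94]
push(70): heap contents = [70, 93, 94]
push(80): heap contents = [70, 80, 93, 94]

Answer: 70 80 93 94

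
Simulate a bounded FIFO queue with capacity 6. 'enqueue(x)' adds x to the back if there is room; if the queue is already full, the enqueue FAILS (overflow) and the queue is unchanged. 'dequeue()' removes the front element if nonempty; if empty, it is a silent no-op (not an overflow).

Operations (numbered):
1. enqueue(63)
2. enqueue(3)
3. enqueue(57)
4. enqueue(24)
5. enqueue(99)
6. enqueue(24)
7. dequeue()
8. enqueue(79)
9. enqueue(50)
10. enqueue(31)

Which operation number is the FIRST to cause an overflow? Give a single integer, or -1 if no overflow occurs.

Answer: 9

Derivation:
1. enqueue(63): size=1
2. enqueue(3): size=2
3. enqueue(57): size=3
4. enqueue(24): size=4
5. enqueue(99): size=5
6. enqueue(24): size=6
7. dequeue(): size=5
8. enqueue(79): size=6
9. enqueue(50): size=6=cap → OVERFLOW (fail)
10. enqueue(31): size=6=cap → OVERFLOW (fail)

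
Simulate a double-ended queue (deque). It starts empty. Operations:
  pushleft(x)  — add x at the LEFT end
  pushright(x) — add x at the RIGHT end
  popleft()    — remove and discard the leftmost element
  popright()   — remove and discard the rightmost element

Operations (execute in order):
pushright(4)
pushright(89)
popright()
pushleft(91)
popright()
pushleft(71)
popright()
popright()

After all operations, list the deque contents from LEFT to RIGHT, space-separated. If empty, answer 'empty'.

Answer: empty

Derivation:
pushright(4): [4]
pushright(89): [4, 89]
popright(): [4]
pushleft(91): [91, 4]
popright(): [91]
pushleft(71): [71, 91]
popright(): [71]
popright(): []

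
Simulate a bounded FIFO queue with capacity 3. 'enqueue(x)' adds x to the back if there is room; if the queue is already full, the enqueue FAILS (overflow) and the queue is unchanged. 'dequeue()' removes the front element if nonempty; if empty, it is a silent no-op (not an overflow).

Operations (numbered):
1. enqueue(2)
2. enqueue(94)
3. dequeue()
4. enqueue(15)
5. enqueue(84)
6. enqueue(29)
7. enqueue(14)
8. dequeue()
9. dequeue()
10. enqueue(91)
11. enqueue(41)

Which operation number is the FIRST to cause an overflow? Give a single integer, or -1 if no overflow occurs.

Answer: 6

Derivation:
1. enqueue(2): size=1
2. enqueue(94): size=2
3. dequeue(): size=1
4. enqueue(15): size=2
5. enqueue(84): size=3
6. enqueue(29): size=3=cap → OVERFLOW (fail)
7. enqueue(14): size=3=cap → OVERFLOW (fail)
8. dequeue(): size=2
9. dequeue(): size=1
10. enqueue(91): size=2
11. enqueue(41): size=3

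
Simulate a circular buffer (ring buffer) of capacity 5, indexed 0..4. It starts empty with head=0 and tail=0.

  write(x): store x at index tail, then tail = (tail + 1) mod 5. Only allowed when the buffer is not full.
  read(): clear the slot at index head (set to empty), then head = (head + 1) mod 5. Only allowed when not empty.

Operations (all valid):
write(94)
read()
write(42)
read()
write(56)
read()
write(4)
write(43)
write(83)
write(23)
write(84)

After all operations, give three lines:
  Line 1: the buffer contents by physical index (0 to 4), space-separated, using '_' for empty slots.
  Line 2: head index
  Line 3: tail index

Answer: 83 23 84 4 43
3
3

Derivation:
write(94): buf=[94 _ _ _ _], head=0, tail=1, size=1
read(): buf=[_ _ _ _ _], head=1, tail=1, size=0
write(42): buf=[_ 42 _ _ _], head=1, tail=2, size=1
read(): buf=[_ _ _ _ _], head=2, tail=2, size=0
write(56): buf=[_ _ 56 _ _], head=2, tail=3, size=1
read(): buf=[_ _ _ _ _], head=3, tail=3, size=0
write(4): buf=[_ _ _ 4 _], head=3, tail=4, size=1
write(43): buf=[_ _ _ 4 43], head=3, tail=0, size=2
write(83): buf=[83 _ _ 4 43], head=3, tail=1, size=3
write(23): buf=[83 23 _ 4 43], head=3, tail=2, size=4
write(84): buf=[83 23 84 4 43], head=3, tail=3, size=5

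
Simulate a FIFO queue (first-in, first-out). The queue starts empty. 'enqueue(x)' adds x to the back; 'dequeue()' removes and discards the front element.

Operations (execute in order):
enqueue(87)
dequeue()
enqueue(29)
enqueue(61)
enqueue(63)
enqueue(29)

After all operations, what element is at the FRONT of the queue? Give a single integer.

Answer: 29

Derivation:
enqueue(87): queue = [87]
dequeue(): queue = []
enqueue(29): queue = [29]
enqueue(61): queue = [29, 61]
enqueue(63): queue = [29, 61, 63]
enqueue(29): queue = [29, 61, 63, 29]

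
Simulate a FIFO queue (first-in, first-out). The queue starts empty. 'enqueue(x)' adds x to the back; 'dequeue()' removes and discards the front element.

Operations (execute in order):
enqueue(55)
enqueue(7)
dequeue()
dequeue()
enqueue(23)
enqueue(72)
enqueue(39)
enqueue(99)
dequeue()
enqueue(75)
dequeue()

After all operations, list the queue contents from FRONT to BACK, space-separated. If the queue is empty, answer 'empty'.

Answer: 39 99 75

Derivation:
enqueue(55): [55]
enqueue(7): [55, 7]
dequeue(): [7]
dequeue(): []
enqueue(23): [23]
enqueue(72): [23, 72]
enqueue(39): [23, 72, 39]
enqueue(99): [23, 72, 39, 99]
dequeue(): [72, 39, 99]
enqueue(75): [72, 39, 99, 75]
dequeue(): [39, 99, 75]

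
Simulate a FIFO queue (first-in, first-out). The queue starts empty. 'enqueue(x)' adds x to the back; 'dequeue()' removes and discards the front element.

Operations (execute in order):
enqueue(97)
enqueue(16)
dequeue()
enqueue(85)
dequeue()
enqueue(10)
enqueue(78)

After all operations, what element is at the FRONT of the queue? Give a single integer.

Answer: 85

Derivation:
enqueue(97): queue = [97]
enqueue(16): queue = [97, 16]
dequeue(): queue = [16]
enqueue(85): queue = [16, 85]
dequeue(): queue = [85]
enqueue(10): queue = [85, 10]
enqueue(78): queue = [85, 10, 78]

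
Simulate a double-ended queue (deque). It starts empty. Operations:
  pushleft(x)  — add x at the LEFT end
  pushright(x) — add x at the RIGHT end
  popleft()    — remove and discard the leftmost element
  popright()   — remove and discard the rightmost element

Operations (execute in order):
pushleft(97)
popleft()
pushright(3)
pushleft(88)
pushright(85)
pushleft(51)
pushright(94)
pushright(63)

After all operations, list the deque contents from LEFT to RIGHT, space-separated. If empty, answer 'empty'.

Answer: 51 88 3 85 94 63

Derivation:
pushleft(97): [97]
popleft(): []
pushright(3): [3]
pushleft(88): [88, 3]
pushright(85): [88, 3, 85]
pushleft(51): [51, 88, 3, 85]
pushright(94): [51, 88, 3, 85, 94]
pushright(63): [51, 88, 3, 85, 94, 63]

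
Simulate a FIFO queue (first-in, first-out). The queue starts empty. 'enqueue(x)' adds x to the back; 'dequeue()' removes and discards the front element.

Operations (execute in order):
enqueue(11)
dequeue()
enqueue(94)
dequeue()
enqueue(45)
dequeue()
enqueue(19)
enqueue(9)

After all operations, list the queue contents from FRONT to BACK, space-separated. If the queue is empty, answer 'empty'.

Answer: 19 9

Derivation:
enqueue(11): [11]
dequeue(): []
enqueue(94): [94]
dequeue(): []
enqueue(45): [45]
dequeue(): []
enqueue(19): [19]
enqueue(9): [19, 9]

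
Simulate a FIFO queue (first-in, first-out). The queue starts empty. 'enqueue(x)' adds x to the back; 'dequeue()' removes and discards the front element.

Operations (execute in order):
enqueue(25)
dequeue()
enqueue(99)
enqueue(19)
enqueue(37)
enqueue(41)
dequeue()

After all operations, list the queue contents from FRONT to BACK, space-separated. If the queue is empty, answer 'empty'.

Answer: 19 37 41

Derivation:
enqueue(25): [25]
dequeue(): []
enqueue(99): [99]
enqueue(19): [99, 19]
enqueue(37): [99, 19, 37]
enqueue(41): [99, 19, 37, 41]
dequeue(): [19, 37, 41]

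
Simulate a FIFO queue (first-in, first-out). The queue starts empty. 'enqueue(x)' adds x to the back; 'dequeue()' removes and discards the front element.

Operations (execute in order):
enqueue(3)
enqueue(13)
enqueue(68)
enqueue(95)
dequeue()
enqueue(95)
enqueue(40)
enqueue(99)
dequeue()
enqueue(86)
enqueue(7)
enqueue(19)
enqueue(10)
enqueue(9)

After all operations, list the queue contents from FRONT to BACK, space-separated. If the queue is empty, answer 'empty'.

Answer: 68 95 95 40 99 86 7 19 10 9

Derivation:
enqueue(3): [3]
enqueue(13): [3, 13]
enqueue(68): [3, 13, 68]
enqueue(95): [3, 13, 68, 95]
dequeue(): [13, 68, 95]
enqueue(95): [13, 68, 95, 95]
enqueue(40): [13, 68, 95, 95, 40]
enqueue(99): [13, 68, 95, 95, 40, 99]
dequeue(): [68, 95, 95, 40, 99]
enqueue(86): [68, 95, 95, 40, 99, 86]
enqueue(7): [68, 95, 95, 40, 99, 86, 7]
enqueue(19): [68, 95, 95, 40, 99, 86, 7, 19]
enqueue(10): [68, 95, 95, 40, 99, 86, 7, 19, 10]
enqueue(9): [68, 95, 95, 40, 99, 86, 7, 19, 10, 9]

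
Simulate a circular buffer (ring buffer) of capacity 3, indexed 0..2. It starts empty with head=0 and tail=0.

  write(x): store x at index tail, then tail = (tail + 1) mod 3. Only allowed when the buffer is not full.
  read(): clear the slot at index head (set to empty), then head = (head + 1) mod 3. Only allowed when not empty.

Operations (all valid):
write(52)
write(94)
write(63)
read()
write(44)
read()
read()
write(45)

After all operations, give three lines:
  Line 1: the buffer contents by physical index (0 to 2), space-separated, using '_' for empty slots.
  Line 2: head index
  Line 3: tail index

write(52): buf=[52 _ _], head=0, tail=1, size=1
write(94): buf=[52 94 _], head=0, tail=2, size=2
write(63): buf=[52 94 63], head=0, tail=0, size=3
read(): buf=[_ 94 63], head=1, tail=0, size=2
write(44): buf=[44 94 63], head=1, tail=1, size=3
read(): buf=[44 _ 63], head=2, tail=1, size=2
read(): buf=[44 _ _], head=0, tail=1, size=1
write(45): buf=[44 45 _], head=0, tail=2, size=2

Answer: 44 45 _
0
2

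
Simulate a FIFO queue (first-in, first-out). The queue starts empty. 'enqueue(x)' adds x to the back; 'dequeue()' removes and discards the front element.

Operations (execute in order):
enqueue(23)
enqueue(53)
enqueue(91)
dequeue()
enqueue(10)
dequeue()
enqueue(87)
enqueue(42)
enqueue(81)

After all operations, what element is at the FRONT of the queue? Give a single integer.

enqueue(23): queue = [23]
enqueue(53): queue = [23, 53]
enqueue(91): queue = [23, 53, 91]
dequeue(): queue = [53, 91]
enqueue(10): queue = [53, 91, 10]
dequeue(): queue = [91, 10]
enqueue(87): queue = [91, 10, 87]
enqueue(42): queue = [91, 10, 87, 42]
enqueue(81): queue = [91, 10, 87, 42, 81]

Answer: 91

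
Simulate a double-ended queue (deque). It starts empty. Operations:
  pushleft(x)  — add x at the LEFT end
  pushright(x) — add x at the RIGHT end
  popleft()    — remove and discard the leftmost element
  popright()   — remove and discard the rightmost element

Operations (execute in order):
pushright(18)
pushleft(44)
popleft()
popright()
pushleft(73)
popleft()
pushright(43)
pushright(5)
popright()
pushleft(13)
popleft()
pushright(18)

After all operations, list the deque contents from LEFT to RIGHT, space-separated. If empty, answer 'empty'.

Answer: 43 18

Derivation:
pushright(18): [18]
pushleft(44): [44, 18]
popleft(): [18]
popright(): []
pushleft(73): [73]
popleft(): []
pushright(43): [43]
pushright(5): [43, 5]
popright(): [43]
pushleft(13): [13, 43]
popleft(): [43]
pushright(18): [43, 18]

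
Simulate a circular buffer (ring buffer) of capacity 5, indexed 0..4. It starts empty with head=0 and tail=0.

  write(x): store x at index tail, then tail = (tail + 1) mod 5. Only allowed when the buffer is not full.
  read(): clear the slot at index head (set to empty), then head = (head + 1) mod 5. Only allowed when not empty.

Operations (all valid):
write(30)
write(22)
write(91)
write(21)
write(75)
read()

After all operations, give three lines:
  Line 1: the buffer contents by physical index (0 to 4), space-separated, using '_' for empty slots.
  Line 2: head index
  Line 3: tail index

write(30): buf=[30 _ _ _ _], head=0, tail=1, size=1
write(22): buf=[30 22 _ _ _], head=0, tail=2, size=2
write(91): buf=[30 22 91 _ _], head=0, tail=3, size=3
write(21): buf=[30 22 91 21 _], head=0, tail=4, size=4
write(75): buf=[30 22 91 21 75], head=0, tail=0, size=5
read(): buf=[_ 22 91 21 75], head=1, tail=0, size=4

Answer: _ 22 91 21 75
1
0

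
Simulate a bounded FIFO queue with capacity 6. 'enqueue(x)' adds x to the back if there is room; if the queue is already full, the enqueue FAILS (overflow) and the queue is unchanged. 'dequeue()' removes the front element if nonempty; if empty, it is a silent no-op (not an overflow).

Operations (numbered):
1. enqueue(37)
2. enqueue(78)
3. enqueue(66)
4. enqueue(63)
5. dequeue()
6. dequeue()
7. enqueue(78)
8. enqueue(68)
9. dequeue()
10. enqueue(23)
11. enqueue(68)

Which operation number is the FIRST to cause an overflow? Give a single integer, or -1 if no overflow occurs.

1. enqueue(37): size=1
2. enqueue(78): size=2
3. enqueue(66): size=3
4. enqueue(63): size=4
5. dequeue(): size=3
6. dequeue(): size=2
7. enqueue(78): size=3
8. enqueue(68): size=4
9. dequeue(): size=3
10. enqueue(23): size=4
11. enqueue(68): size=5

Answer: -1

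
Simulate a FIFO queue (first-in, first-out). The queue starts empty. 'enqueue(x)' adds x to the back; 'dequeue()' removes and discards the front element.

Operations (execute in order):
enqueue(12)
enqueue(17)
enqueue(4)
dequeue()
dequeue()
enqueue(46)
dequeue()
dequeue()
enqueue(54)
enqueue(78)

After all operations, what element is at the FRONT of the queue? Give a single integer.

enqueue(12): queue = [12]
enqueue(17): queue = [12, 17]
enqueue(4): queue = [12, 17, 4]
dequeue(): queue = [17, 4]
dequeue(): queue = [4]
enqueue(46): queue = [4, 46]
dequeue(): queue = [46]
dequeue(): queue = []
enqueue(54): queue = [54]
enqueue(78): queue = [54, 78]

Answer: 54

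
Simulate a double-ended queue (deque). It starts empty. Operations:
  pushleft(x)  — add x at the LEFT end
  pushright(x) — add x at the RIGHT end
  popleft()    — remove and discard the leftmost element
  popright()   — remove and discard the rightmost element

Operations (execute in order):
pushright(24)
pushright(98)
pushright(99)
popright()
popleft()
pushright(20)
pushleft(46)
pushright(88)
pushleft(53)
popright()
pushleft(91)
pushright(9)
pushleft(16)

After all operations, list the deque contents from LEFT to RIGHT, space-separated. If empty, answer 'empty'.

Answer: 16 91 53 46 98 20 9

Derivation:
pushright(24): [24]
pushright(98): [24, 98]
pushright(99): [24, 98, 99]
popright(): [24, 98]
popleft(): [98]
pushright(20): [98, 20]
pushleft(46): [46, 98, 20]
pushright(88): [46, 98, 20, 88]
pushleft(53): [53, 46, 98, 20, 88]
popright(): [53, 46, 98, 20]
pushleft(91): [91, 53, 46, 98, 20]
pushright(9): [91, 53, 46, 98, 20, 9]
pushleft(16): [16, 91, 53, 46, 98, 20, 9]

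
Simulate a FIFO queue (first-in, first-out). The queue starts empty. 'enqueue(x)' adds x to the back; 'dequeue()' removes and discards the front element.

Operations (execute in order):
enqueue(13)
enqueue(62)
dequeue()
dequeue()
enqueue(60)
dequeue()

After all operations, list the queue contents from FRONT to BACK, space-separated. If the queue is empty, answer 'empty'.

enqueue(13): [13]
enqueue(62): [13, 62]
dequeue(): [62]
dequeue(): []
enqueue(60): [60]
dequeue(): []

Answer: empty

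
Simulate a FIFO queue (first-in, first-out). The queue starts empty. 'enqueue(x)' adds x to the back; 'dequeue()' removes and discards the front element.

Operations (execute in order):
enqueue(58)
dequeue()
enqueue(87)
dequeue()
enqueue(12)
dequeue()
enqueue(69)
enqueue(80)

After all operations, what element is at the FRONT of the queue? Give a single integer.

enqueue(58): queue = [58]
dequeue(): queue = []
enqueue(87): queue = [87]
dequeue(): queue = []
enqueue(12): queue = [12]
dequeue(): queue = []
enqueue(69): queue = [69]
enqueue(80): queue = [69, 80]

Answer: 69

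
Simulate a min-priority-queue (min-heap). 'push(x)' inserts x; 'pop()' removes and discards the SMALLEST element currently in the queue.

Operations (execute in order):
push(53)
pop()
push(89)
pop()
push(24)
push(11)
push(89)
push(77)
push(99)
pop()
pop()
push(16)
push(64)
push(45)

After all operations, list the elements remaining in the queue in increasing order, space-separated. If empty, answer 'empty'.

push(53): heap contents = [53]
pop() → 53: heap contents = []
push(89): heap contents = [89]
pop() → 89: heap contents = []
push(24): heap contents = [24]
push(11): heap contents = [11, 24]
push(89): heap contents = [11, 24, 89]
push(77): heap contents = [11, 24, 77, 89]
push(99): heap contents = [11, 24, 77, 89, 99]
pop() → 11: heap contents = [24, 77, 89, 99]
pop() → 24: heap contents = [77, 89, 99]
push(16): heap contents = [16, 77, 89, 99]
push(64): heap contents = [16, 64, 77, 89, 99]
push(45): heap contents = [16, 45, 64, 77, 89, 99]

Answer: 16 45 64 77 89 99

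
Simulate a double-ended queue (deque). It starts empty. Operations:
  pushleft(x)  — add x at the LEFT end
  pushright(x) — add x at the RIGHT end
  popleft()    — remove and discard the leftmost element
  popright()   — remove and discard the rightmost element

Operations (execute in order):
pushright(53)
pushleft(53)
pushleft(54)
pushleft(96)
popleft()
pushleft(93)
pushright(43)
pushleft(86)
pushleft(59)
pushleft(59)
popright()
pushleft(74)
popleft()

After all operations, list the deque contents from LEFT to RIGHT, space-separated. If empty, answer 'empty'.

Answer: 59 59 86 93 54 53 53

Derivation:
pushright(53): [53]
pushleft(53): [53, 53]
pushleft(54): [54, 53, 53]
pushleft(96): [96, 54, 53, 53]
popleft(): [54, 53, 53]
pushleft(93): [93, 54, 53, 53]
pushright(43): [93, 54, 53, 53, 43]
pushleft(86): [86, 93, 54, 53, 53, 43]
pushleft(59): [59, 86, 93, 54, 53, 53, 43]
pushleft(59): [59, 59, 86, 93, 54, 53, 53, 43]
popright(): [59, 59, 86, 93, 54, 53, 53]
pushleft(74): [74, 59, 59, 86, 93, 54, 53, 53]
popleft(): [59, 59, 86, 93, 54, 53, 53]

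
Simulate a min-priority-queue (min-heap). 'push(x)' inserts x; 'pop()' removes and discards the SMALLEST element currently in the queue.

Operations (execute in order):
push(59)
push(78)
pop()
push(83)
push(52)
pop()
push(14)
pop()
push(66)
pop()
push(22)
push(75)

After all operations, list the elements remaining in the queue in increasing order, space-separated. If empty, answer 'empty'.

Answer: 22 75 78 83

Derivation:
push(59): heap contents = [59]
push(78): heap contents = [59, 78]
pop() → 59: heap contents = [78]
push(83): heap contents = [78, 83]
push(52): heap contents = [52, 78, 83]
pop() → 52: heap contents = [78, 83]
push(14): heap contents = [14, 78, 83]
pop() → 14: heap contents = [78, 83]
push(66): heap contents = [66, 78, 83]
pop() → 66: heap contents = [78, 83]
push(22): heap contents = [22, 78, 83]
push(75): heap contents = [22, 75, 78, 83]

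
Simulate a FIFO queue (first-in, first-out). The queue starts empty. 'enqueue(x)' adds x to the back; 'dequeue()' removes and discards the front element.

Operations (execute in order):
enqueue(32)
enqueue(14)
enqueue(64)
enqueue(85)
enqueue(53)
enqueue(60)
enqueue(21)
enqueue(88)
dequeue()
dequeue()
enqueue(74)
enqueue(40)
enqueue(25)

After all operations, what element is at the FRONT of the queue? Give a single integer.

Answer: 64

Derivation:
enqueue(32): queue = [32]
enqueue(14): queue = [32, 14]
enqueue(64): queue = [32, 14, 64]
enqueue(85): queue = [32, 14, 64, 85]
enqueue(53): queue = [32, 14, 64, 85, 53]
enqueue(60): queue = [32, 14, 64, 85, 53, 60]
enqueue(21): queue = [32, 14, 64, 85, 53, 60, 21]
enqueue(88): queue = [32, 14, 64, 85, 53, 60, 21, 88]
dequeue(): queue = [14, 64, 85, 53, 60, 21, 88]
dequeue(): queue = [64, 85, 53, 60, 21, 88]
enqueue(74): queue = [64, 85, 53, 60, 21, 88, 74]
enqueue(40): queue = [64, 85, 53, 60, 21, 88, 74, 40]
enqueue(25): queue = [64, 85, 53, 60, 21, 88, 74, 40, 25]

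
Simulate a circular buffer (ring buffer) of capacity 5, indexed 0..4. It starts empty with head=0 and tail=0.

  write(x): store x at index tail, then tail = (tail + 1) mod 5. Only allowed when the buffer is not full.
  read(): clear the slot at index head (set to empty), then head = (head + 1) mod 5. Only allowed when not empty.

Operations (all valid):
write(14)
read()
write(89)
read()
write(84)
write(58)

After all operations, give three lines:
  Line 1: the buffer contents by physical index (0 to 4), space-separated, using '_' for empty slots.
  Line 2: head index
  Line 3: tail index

Answer: _ _ 84 58 _
2
4

Derivation:
write(14): buf=[14 _ _ _ _], head=0, tail=1, size=1
read(): buf=[_ _ _ _ _], head=1, tail=1, size=0
write(89): buf=[_ 89 _ _ _], head=1, tail=2, size=1
read(): buf=[_ _ _ _ _], head=2, tail=2, size=0
write(84): buf=[_ _ 84 _ _], head=2, tail=3, size=1
write(58): buf=[_ _ 84 58 _], head=2, tail=4, size=2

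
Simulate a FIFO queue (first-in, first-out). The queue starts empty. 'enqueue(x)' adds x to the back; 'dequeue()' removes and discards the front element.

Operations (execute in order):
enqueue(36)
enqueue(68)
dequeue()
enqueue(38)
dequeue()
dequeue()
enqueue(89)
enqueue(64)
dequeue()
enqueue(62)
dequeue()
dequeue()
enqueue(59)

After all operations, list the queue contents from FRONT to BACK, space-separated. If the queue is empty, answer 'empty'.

enqueue(36): [36]
enqueue(68): [36, 68]
dequeue(): [68]
enqueue(38): [68, 38]
dequeue(): [38]
dequeue(): []
enqueue(89): [89]
enqueue(64): [89, 64]
dequeue(): [64]
enqueue(62): [64, 62]
dequeue(): [62]
dequeue(): []
enqueue(59): [59]

Answer: 59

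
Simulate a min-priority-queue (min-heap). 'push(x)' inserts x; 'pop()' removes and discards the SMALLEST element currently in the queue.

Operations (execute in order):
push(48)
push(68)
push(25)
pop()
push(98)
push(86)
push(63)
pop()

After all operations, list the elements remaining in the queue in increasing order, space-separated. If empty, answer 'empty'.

push(48): heap contents = [48]
push(68): heap contents = [48, 68]
push(25): heap contents = [25, 48, 68]
pop() → 25: heap contents = [48, 68]
push(98): heap contents = [48, 68, 98]
push(86): heap contents = [48, 68, 86, 98]
push(63): heap contents = [48, 63, 68, 86, 98]
pop() → 48: heap contents = [63, 68, 86, 98]

Answer: 63 68 86 98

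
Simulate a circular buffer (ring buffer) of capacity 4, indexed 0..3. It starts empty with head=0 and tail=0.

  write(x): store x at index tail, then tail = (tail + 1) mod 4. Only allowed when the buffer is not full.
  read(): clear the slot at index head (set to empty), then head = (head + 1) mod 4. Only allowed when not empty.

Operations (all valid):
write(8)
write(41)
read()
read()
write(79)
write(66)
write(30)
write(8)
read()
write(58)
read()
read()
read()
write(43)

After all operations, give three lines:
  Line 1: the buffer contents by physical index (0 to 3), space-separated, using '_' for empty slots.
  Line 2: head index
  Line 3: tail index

Answer: _ _ 58 43
2
0

Derivation:
write(8): buf=[8 _ _ _], head=0, tail=1, size=1
write(41): buf=[8 41 _ _], head=0, tail=2, size=2
read(): buf=[_ 41 _ _], head=1, tail=2, size=1
read(): buf=[_ _ _ _], head=2, tail=2, size=0
write(79): buf=[_ _ 79 _], head=2, tail=3, size=1
write(66): buf=[_ _ 79 66], head=2, tail=0, size=2
write(30): buf=[30 _ 79 66], head=2, tail=1, size=3
write(8): buf=[30 8 79 66], head=2, tail=2, size=4
read(): buf=[30 8 _ 66], head=3, tail=2, size=3
write(58): buf=[30 8 58 66], head=3, tail=3, size=4
read(): buf=[30 8 58 _], head=0, tail=3, size=3
read(): buf=[_ 8 58 _], head=1, tail=3, size=2
read(): buf=[_ _ 58 _], head=2, tail=3, size=1
write(43): buf=[_ _ 58 43], head=2, tail=0, size=2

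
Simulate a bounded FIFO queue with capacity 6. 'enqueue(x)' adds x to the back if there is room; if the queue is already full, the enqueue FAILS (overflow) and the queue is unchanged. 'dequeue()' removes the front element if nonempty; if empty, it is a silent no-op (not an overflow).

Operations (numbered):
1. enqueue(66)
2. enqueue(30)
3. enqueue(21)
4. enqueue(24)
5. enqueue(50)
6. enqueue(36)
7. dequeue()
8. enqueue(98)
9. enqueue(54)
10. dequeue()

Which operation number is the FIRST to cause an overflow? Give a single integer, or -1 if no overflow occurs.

Answer: 9

Derivation:
1. enqueue(66): size=1
2. enqueue(30): size=2
3. enqueue(21): size=3
4. enqueue(24): size=4
5. enqueue(50): size=5
6. enqueue(36): size=6
7. dequeue(): size=5
8. enqueue(98): size=6
9. enqueue(54): size=6=cap → OVERFLOW (fail)
10. dequeue(): size=5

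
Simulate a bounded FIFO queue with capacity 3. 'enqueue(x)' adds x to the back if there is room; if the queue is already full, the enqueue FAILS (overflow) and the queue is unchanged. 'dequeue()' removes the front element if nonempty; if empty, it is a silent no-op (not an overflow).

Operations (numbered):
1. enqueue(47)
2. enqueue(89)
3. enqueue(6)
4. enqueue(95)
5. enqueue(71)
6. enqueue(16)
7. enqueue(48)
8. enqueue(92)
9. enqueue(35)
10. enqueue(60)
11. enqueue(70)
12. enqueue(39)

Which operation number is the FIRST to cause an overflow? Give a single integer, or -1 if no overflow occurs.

1. enqueue(47): size=1
2. enqueue(89): size=2
3. enqueue(6): size=3
4. enqueue(95): size=3=cap → OVERFLOW (fail)
5. enqueue(71): size=3=cap → OVERFLOW (fail)
6. enqueue(16): size=3=cap → OVERFLOW (fail)
7. enqueue(48): size=3=cap → OVERFLOW (fail)
8. enqueue(92): size=3=cap → OVERFLOW (fail)
9. enqueue(35): size=3=cap → OVERFLOW (fail)
10. enqueue(60): size=3=cap → OVERFLOW (fail)
11. enqueue(70): size=3=cap → OVERFLOW (fail)
12. enqueue(39): size=3=cap → OVERFLOW (fail)

Answer: 4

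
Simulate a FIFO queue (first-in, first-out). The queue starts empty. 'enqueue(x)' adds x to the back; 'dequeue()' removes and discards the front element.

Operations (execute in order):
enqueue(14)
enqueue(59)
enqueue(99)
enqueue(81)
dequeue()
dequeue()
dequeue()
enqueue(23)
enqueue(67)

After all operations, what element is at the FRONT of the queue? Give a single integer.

Answer: 81

Derivation:
enqueue(14): queue = [14]
enqueue(59): queue = [14, 59]
enqueue(99): queue = [14, 59, 99]
enqueue(81): queue = [14, 59, 99, 81]
dequeue(): queue = [59, 99, 81]
dequeue(): queue = [99, 81]
dequeue(): queue = [81]
enqueue(23): queue = [81, 23]
enqueue(67): queue = [81, 23, 67]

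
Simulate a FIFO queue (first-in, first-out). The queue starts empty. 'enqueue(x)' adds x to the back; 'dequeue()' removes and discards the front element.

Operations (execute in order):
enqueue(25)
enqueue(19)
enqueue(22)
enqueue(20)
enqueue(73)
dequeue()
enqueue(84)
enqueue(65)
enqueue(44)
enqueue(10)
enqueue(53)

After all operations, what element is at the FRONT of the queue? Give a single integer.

Answer: 19

Derivation:
enqueue(25): queue = [25]
enqueue(19): queue = [25, 19]
enqueue(22): queue = [25, 19, 22]
enqueue(20): queue = [25, 19, 22, 20]
enqueue(73): queue = [25, 19, 22, 20, 73]
dequeue(): queue = [19, 22, 20, 73]
enqueue(84): queue = [19, 22, 20, 73, 84]
enqueue(65): queue = [19, 22, 20, 73, 84, 65]
enqueue(44): queue = [19, 22, 20, 73, 84, 65, 44]
enqueue(10): queue = [19, 22, 20, 73, 84, 65, 44, 10]
enqueue(53): queue = [19, 22, 20, 73, 84, 65, 44, 10, 53]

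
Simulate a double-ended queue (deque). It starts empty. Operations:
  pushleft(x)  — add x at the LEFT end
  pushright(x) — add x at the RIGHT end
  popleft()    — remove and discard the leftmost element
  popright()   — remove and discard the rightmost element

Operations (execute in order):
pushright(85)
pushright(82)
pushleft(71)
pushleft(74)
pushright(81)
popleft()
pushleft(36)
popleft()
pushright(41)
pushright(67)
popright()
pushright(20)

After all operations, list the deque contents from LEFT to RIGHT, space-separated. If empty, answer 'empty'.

Answer: 71 85 82 81 41 20

Derivation:
pushright(85): [85]
pushright(82): [85, 82]
pushleft(71): [71, 85, 82]
pushleft(74): [74, 71, 85, 82]
pushright(81): [74, 71, 85, 82, 81]
popleft(): [71, 85, 82, 81]
pushleft(36): [36, 71, 85, 82, 81]
popleft(): [71, 85, 82, 81]
pushright(41): [71, 85, 82, 81, 41]
pushright(67): [71, 85, 82, 81, 41, 67]
popright(): [71, 85, 82, 81, 41]
pushright(20): [71, 85, 82, 81, 41, 20]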